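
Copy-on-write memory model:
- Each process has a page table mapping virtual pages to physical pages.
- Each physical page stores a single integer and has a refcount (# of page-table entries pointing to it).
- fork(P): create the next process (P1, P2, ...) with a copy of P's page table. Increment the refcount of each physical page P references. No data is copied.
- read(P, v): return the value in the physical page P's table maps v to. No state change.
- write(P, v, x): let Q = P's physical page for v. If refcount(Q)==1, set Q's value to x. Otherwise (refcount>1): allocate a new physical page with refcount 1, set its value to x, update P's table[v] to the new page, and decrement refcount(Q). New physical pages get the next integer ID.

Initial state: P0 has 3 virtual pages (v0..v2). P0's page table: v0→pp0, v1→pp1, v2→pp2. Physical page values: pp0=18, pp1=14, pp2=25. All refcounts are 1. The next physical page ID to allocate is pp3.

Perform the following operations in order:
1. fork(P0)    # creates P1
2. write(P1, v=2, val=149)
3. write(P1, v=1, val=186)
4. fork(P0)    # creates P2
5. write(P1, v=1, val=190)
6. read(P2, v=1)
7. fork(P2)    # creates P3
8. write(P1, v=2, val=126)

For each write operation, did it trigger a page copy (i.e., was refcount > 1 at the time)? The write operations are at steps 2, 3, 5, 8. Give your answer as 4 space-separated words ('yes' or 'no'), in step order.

Op 1: fork(P0) -> P1. 3 ppages; refcounts: pp0:2 pp1:2 pp2:2
Op 2: write(P1, v2, 149). refcount(pp2)=2>1 -> COPY to pp3. 4 ppages; refcounts: pp0:2 pp1:2 pp2:1 pp3:1
Op 3: write(P1, v1, 186). refcount(pp1)=2>1 -> COPY to pp4. 5 ppages; refcounts: pp0:2 pp1:1 pp2:1 pp3:1 pp4:1
Op 4: fork(P0) -> P2. 5 ppages; refcounts: pp0:3 pp1:2 pp2:2 pp3:1 pp4:1
Op 5: write(P1, v1, 190). refcount(pp4)=1 -> write in place. 5 ppages; refcounts: pp0:3 pp1:2 pp2:2 pp3:1 pp4:1
Op 6: read(P2, v1) -> 14. No state change.
Op 7: fork(P2) -> P3. 5 ppages; refcounts: pp0:4 pp1:3 pp2:3 pp3:1 pp4:1
Op 8: write(P1, v2, 126). refcount(pp3)=1 -> write in place. 5 ppages; refcounts: pp0:4 pp1:3 pp2:3 pp3:1 pp4:1

yes yes no no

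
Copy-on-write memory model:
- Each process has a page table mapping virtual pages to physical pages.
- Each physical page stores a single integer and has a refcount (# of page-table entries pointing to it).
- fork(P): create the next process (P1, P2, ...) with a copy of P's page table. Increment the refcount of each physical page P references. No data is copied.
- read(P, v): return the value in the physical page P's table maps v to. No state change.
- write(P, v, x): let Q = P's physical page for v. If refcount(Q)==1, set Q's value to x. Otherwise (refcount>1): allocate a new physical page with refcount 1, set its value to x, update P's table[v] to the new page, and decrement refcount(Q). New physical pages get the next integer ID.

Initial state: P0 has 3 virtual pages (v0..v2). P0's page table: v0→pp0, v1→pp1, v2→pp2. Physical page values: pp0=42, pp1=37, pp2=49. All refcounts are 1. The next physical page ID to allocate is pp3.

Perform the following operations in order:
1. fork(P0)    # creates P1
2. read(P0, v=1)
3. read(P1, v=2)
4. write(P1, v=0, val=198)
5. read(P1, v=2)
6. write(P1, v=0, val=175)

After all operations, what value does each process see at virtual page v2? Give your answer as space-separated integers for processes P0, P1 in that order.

Answer: 49 49

Derivation:
Op 1: fork(P0) -> P1. 3 ppages; refcounts: pp0:2 pp1:2 pp2:2
Op 2: read(P0, v1) -> 37. No state change.
Op 3: read(P1, v2) -> 49. No state change.
Op 4: write(P1, v0, 198). refcount(pp0)=2>1 -> COPY to pp3. 4 ppages; refcounts: pp0:1 pp1:2 pp2:2 pp3:1
Op 5: read(P1, v2) -> 49. No state change.
Op 6: write(P1, v0, 175). refcount(pp3)=1 -> write in place. 4 ppages; refcounts: pp0:1 pp1:2 pp2:2 pp3:1
P0: v2 -> pp2 = 49
P1: v2 -> pp2 = 49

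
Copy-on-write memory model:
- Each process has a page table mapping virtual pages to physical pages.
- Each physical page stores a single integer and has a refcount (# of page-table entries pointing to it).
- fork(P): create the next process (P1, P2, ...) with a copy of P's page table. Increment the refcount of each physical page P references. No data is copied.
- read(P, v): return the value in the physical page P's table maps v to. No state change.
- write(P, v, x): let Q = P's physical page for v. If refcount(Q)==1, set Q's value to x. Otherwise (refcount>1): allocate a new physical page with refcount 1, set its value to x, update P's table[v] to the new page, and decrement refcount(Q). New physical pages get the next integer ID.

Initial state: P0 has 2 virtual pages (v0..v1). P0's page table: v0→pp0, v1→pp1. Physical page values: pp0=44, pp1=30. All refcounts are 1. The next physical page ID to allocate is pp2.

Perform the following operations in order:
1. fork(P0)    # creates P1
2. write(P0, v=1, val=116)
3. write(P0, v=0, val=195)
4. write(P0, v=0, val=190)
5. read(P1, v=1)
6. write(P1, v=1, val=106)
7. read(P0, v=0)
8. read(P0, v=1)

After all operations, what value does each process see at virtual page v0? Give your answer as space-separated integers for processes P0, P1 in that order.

Op 1: fork(P0) -> P1. 2 ppages; refcounts: pp0:2 pp1:2
Op 2: write(P0, v1, 116). refcount(pp1)=2>1 -> COPY to pp2. 3 ppages; refcounts: pp0:2 pp1:1 pp2:1
Op 3: write(P0, v0, 195). refcount(pp0)=2>1 -> COPY to pp3. 4 ppages; refcounts: pp0:1 pp1:1 pp2:1 pp3:1
Op 4: write(P0, v0, 190). refcount(pp3)=1 -> write in place. 4 ppages; refcounts: pp0:1 pp1:1 pp2:1 pp3:1
Op 5: read(P1, v1) -> 30. No state change.
Op 6: write(P1, v1, 106). refcount(pp1)=1 -> write in place. 4 ppages; refcounts: pp0:1 pp1:1 pp2:1 pp3:1
Op 7: read(P0, v0) -> 190. No state change.
Op 8: read(P0, v1) -> 116. No state change.
P0: v0 -> pp3 = 190
P1: v0 -> pp0 = 44

Answer: 190 44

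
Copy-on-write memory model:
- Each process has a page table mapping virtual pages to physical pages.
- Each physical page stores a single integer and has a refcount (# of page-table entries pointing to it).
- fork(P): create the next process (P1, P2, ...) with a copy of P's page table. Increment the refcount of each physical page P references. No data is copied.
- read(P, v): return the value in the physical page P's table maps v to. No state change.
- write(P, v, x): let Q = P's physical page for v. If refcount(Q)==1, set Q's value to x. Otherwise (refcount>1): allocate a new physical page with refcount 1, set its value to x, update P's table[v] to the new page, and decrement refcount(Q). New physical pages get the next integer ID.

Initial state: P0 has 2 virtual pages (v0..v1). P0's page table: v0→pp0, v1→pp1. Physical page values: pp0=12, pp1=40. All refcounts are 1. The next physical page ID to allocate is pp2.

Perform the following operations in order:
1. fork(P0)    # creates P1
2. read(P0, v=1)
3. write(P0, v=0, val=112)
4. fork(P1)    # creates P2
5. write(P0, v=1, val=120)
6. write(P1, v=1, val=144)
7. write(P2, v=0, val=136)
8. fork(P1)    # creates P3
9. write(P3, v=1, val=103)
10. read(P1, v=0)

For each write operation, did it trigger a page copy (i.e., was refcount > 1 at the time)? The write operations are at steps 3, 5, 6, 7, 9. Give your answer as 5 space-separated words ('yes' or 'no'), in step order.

Op 1: fork(P0) -> P1. 2 ppages; refcounts: pp0:2 pp1:2
Op 2: read(P0, v1) -> 40. No state change.
Op 3: write(P0, v0, 112). refcount(pp0)=2>1 -> COPY to pp2. 3 ppages; refcounts: pp0:1 pp1:2 pp2:1
Op 4: fork(P1) -> P2. 3 ppages; refcounts: pp0:2 pp1:3 pp2:1
Op 5: write(P0, v1, 120). refcount(pp1)=3>1 -> COPY to pp3. 4 ppages; refcounts: pp0:2 pp1:2 pp2:1 pp3:1
Op 6: write(P1, v1, 144). refcount(pp1)=2>1 -> COPY to pp4. 5 ppages; refcounts: pp0:2 pp1:1 pp2:1 pp3:1 pp4:1
Op 7: write(P2, v0, 136). refcount(pp0)=2>1 -> COPY to pp5. 6 ppages; refcounts: pp0:1 pp1:1 pp2:1 pp3:1 pp4:1 pp5:1
Op 8: fork(P1) -> P3. 6 ppages; refcounts: pp0:2 pp1:1 pp2:1 pp3:1 pp4:2 pp5:1
Op 9: write(P3, v1, 103). refcount(pp4)=2>1 -> COPY to pp6. 7 ppages; refcounts: pp0:2 pp1:1 pp2:1 pp3:1 pp4:1 pp5:1 pp6:1
Op 10: read(P1, v0) -> 12. No state change.

yes yes yes yes yes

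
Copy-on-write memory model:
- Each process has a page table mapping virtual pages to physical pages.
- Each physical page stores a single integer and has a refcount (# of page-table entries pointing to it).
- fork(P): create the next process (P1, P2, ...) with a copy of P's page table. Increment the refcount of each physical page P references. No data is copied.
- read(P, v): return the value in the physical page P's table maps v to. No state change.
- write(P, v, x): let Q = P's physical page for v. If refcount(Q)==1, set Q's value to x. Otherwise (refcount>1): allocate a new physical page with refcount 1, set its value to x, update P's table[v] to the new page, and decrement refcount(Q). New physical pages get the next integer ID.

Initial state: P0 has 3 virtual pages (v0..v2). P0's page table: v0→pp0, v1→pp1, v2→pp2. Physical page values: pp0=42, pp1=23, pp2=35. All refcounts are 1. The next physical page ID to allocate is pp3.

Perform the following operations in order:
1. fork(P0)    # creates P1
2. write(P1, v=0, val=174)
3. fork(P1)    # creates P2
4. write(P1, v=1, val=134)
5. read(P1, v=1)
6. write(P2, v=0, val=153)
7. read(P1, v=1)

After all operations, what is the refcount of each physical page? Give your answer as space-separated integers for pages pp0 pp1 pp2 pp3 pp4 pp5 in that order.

Answer: 1 2 3 1 1 1

Derivation:
Op 1: fork(P0) -> P1. 3 ppages; refcounts: pp0:2 pp1:2 pp2:2
Op 2: write(P1, v0, 174). refcount(pp0)=2>1 -> COPY to pp3. 4 ppages; refcounts: pp0:1 pp1:2 pp2:2 pp3:1
Op 3: fork(P1) -> P2. 4 ppages; refcounts: pp0:1 pp1:3 pp2:3 pp3:2
Op 4: write(P1, v1, 134). refcount(pp1)=3>1 -> COPY to pp4. 5 ppages; refcounts: pp0:1 pp1:2 pp2:3 pp3:2 pp4:1
Op 5: read(P1, v1) -> 134. No state change.
Op 6: write(P2, v0, 153). refcount(pp3)=2>1 -> COPY to pp5. 6 ppages; refcounts: pp0:1 pp1:2 pp2:3 pp3:1 pp4:1 pp5:1
Op 7: read(P1, v1) -> 134. No state change.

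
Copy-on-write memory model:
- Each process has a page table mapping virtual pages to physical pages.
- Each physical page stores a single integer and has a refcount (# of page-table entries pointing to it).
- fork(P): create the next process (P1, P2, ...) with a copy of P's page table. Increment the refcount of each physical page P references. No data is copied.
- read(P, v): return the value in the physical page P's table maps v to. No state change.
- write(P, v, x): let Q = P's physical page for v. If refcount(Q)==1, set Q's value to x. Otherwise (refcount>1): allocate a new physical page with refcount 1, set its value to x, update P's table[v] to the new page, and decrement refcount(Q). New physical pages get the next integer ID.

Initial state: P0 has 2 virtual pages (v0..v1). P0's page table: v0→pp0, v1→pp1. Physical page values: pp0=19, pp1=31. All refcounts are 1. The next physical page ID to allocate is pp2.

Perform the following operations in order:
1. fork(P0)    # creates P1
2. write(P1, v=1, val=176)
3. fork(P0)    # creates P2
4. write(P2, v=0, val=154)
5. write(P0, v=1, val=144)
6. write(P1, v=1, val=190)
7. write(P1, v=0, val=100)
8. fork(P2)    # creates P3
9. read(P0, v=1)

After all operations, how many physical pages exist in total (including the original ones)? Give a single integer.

Op 1: fork(P0) -> P1. 2 ppages; refcounts: pp0:2 pp1:2
Op 2: write(P1, v1, 176). refcount(pp1)=2>1 -> COPY to pp2. 3 ppages; refcounts: pp0:2 pp1:1 pp2:1
Op 3: fork(P0) -> P2. 3 ppages; refcounts: pp0:3 pp1:2 pp2:1
Op 4: write(P2, v0, 154). refcount(pp0)=3>1 -> COPY to pp3. 4 ppages; refcounts: pp0:2 pp1:2 pp2:1 pp3:1
Op 5: write(P0, v1, 144). refcount(pp1)=2>1 -> COPY to pp4. 5 ppages; refcounts: pp0:2 pp1:1 pp2:1 pp3:1 pp4:1
Op 6: write(P1, v1, 190). refcount(pp2)=1 -> write in place. 5 ppages; refcounts: pp0:2 pp1:1 pp2:1 pp3:1 pp4:1
Op 7: write(P1, v0, 100). refcount(pp0)=2>1 -> COPY to pp5. 6 ppages; refcounts: pp0:1 pp1:1 pp2:1 pp3:1 pp4:1 pp5:1
Op 8: fork(P2) -> P3. 6 ppages; refcounts: pp0:1 pp1:2 pp2:1 pp3:2 pp4:1 pp5:1
Op 9: read(P0, v1) -> 144. No state change.

Answer: 6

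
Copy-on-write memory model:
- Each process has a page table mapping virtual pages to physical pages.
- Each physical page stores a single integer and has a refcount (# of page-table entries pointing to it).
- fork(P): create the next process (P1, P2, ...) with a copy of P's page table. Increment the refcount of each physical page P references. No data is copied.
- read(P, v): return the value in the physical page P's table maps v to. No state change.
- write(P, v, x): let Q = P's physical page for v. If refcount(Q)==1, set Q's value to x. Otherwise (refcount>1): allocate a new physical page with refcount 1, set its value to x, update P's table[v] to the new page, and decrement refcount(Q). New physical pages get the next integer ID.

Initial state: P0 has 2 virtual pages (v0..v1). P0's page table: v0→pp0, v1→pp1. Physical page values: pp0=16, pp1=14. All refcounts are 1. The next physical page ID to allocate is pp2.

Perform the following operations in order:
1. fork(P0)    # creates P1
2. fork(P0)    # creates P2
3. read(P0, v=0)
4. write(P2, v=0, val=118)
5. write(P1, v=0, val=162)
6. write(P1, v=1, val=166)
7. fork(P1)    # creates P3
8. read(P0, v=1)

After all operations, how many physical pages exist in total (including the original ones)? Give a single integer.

Op 1: fork(P0) -> P1. 2 ppages; refcounts: pp0:2 pp1:2
Op 2: fork(P0) -> P2. 2 ppages; refcounts: pp0:3 pp1:3
Op 3: read(P0, v0) -> 16. No state change.
Op 4: write(P2, v0, 118). refcount(pp0)=3>1 -> COPY to pp2. 3 ppages; refcounts: pp0:2 pp1:3 pp2:1
Op 5: write(P1, v0, 162). refcount(pp0)=2>1 -> COPY to pp3. 4 ppages; refcounts: pp0:1 pp1:3 pp2:1 pp3:1
Op 6: write(P1, v1, 166). refcount(pp1)=3>1 -> COPY to pp4. 5 ppages; refcounts: pp0:1 pp1:2 pp2:1 pp3:1 pp4:1
Op 7: fork(P1) -> P3. 5 ppages; refcounts: pp0:1 pp1:2 pp2:1 pp3:2 pp4:2
Op 8: read(P0, v1) -> 14. No state change.

Answer: 5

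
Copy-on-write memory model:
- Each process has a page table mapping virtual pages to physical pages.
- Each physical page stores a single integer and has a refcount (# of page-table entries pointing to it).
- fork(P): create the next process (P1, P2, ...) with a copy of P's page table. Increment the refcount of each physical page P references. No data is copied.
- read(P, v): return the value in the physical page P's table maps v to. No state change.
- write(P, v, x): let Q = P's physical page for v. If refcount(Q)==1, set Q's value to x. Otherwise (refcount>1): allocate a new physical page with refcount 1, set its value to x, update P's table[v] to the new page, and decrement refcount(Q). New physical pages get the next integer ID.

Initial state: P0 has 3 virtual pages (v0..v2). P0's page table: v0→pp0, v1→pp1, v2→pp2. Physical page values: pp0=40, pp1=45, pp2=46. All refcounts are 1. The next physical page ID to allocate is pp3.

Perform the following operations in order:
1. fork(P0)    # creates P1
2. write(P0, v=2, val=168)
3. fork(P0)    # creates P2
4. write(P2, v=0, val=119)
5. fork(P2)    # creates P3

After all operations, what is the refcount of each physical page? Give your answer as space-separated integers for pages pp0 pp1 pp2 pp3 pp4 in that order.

Answer: 2 4 1 3 2

Derivation:
Op 1: fork(P0) -> P1. 3 ppages; refcounts: pp0:2 pp1:2 pp2:2
Op 2: write(P0, v2, 168). refcount(pp2)=2>1 -> COPY to pp3. 4 ppages; refcounts: pp0:2 pp1:2 pp2:1 pp3:1
Op 3: fork(P0) -> P2. 4 ppages; refcounts: pp0:3 pp1:3 pp2:1 pp3:2
Op 4: write(P2, v0, 119). refcount(pp0)=3>1 -> COPY to pp4. 5 ppages; refcounts: pp0:2 pp1:3 pp2:1 pp3:2 pp4:1
Op 5: fork(P2) -> P3. 5 ppages; refcounts: pp0:2 pp1:4 pp2:1 pp3:3 pp4:2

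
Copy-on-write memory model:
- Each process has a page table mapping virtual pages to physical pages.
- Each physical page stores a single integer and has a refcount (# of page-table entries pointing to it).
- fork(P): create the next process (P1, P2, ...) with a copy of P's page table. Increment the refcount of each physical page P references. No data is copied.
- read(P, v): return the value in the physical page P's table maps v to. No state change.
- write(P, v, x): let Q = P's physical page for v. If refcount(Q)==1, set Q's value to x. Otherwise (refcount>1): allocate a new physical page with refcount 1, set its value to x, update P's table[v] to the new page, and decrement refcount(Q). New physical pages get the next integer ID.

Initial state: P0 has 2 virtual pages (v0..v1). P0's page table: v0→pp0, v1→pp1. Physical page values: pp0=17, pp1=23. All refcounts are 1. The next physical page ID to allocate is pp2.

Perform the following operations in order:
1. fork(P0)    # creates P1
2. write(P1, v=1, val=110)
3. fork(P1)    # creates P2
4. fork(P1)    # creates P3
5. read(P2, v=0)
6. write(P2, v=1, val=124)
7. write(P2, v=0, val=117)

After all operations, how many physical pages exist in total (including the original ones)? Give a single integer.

Op 1: fork(P0) -> P1. 2 ppages; refcounts: pp0:2 pp1:2
Op 2: write(P1, v1, 110). refcount(pp1)=2>1 -> COPY to pp2. 3 ppages; refcounts: pp0:2 pp1:1 pp2:1
Op 3: fork(P1) -> P2. 3 ppages; refcounts: pp0:3 pp1:1 pp2:2
Op 4: fork(P1) -> P3. 3 ppages; refcounts: pp0:4 pp1:1 pp2:3
Op 5: read(P2, v0) -> 17. No state change.
Op 6: write(P2, v1, 124). refcount(pp2)=3>1 -> COPY to pp3. 4 ppages; refcounts: pp0:4 pp1:1 pp2:2 pp3:1
Op 7: write(P2, v0, 117). refcount(pp0)=4>1 -> COPY to pp4. 5 ppages; refcounts: pp0:3 pp1:1 pp2:2 pp3:1 pp4:1

Answer: 5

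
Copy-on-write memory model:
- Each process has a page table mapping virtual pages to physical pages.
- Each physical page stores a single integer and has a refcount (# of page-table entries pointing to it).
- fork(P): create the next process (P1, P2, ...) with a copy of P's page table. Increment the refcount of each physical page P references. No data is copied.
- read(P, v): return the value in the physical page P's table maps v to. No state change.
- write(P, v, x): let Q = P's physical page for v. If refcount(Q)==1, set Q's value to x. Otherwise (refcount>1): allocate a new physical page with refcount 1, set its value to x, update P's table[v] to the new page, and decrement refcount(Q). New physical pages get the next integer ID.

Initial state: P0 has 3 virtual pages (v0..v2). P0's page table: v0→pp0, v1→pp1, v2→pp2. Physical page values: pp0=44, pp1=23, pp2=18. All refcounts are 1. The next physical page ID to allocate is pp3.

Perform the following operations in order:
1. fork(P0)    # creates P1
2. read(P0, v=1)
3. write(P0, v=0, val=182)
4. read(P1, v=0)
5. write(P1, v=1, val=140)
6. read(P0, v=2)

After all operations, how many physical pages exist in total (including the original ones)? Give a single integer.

Op 1: fork(P0) -> P1. 3 ppages; refcounts: pp0:2 pp1:2 pp2:2
Op 2: read(P0, v1) -> 23. No state change.
Op 3: write(P0, v0, 182). refcount(pp0)=2>1 -> COPY to pp3. 4 ppages; refcounts: pp0:1 pp1:2 pp2:2 pp3:1
Op 4: read(P1, v0) -> 44. No state change.
Op 5: write(P1, v1, 140). refcount(pp1)=2>1 -> COPY to pp4. 5 ppages; refcounts: pp0:1 pp1:1 pp2:2 pp3:1 pp4:1
Op 6: read(P0, v2) -> 18. No state change.

Answer: 5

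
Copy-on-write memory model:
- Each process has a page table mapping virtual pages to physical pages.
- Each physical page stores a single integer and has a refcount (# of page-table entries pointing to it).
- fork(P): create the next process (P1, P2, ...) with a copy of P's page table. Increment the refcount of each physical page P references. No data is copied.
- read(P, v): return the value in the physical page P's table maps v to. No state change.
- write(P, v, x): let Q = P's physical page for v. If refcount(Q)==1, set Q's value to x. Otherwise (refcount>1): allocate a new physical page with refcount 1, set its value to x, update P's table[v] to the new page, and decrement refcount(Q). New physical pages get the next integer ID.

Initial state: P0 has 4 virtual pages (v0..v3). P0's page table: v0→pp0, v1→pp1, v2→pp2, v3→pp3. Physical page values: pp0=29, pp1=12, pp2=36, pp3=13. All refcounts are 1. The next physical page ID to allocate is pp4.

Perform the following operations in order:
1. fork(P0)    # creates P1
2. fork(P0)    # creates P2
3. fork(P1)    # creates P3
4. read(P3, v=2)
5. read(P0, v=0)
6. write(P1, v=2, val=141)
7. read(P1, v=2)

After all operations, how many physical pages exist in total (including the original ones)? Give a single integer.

Op 1: fork(P0) -> P1. 4 ppages; refcounts: pp0:2 pp1:2 pp2:2 pp3:2
Op 2: fork(P0) -> P2. 4 ppages; refcounts: pp0:3 pp1:3 pp2:3 pp3:3
Op 3: fork(P1) -> P3. 4 ppages; refcounts: pp0:4 pp1:4 pp2:4 pp3:4
Op 4: read(P3, v2) -> 36. No state change.
Op 5: read(P0, v0) -> 29. No state change.
Op 6: write(P1, v2, 141). refcount(pp2)=4>1 -> COPY to pp4. 5 ppages; refcounts: pp0:4 pp1:4 pp2:3 pp3:4 pp4:1
Op 7: read(P1, v2) -> 141. No state change.

Answer: 5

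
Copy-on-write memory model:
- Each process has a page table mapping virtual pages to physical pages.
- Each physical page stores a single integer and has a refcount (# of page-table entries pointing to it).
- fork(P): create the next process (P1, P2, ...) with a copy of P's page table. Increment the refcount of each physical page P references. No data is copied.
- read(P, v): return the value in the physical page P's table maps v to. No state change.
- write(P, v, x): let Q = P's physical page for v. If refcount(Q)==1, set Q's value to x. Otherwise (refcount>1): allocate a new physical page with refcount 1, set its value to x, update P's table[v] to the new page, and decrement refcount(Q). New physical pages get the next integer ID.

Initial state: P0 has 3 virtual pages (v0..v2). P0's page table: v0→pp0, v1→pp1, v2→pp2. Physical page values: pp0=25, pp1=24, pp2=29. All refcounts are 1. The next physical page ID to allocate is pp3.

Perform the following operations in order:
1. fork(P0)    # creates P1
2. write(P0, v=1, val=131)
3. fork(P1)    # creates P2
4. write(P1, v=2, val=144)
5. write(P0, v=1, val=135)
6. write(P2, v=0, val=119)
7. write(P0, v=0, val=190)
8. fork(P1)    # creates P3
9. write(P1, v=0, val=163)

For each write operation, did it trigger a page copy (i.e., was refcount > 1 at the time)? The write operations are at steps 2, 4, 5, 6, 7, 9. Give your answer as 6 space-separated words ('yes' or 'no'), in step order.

Op 1: fork(P0) -> P1. 3 ppages; refcounts: pp0:2 pp1:2 pp2:2
Op 2: write(P0, v1, 131). refcount(pp1)=2>1 -> COPY to pp3. 4 ppages; refcounts: pp0:2 pp1:1 pp2:2 pp3:1
Op 3: fork(P1) -> P2. 4 ppages; refcounts: pp0:3 pp1:2 pp2:3 pp3:1
Op 4: write(P1, v2, 144). refcount(pp2)=3>1 -> COPY to pp4. 5 ppages; refcounts: pp0:3 pp1:2 pp2:2 pp3:1 pp4:1
Op 5: write(P0, v1, 135). refcount(pp3)=1 -> write in place. 5 ppages; refcounts: pp0:3 pp1:2 pp2:2 pp3:1 pp4:1
Op 6: write(P2, v0, 119). refcount(pp0)=3>1 -> COPY to pp5. 6 ppages; refcounts: pp0:2 pp1:2 pp2:2 pp3:1 pp4:1 pp5:1
Op 7: write(P0, v0, 190). refcount(pp0)=2>1 -> COPY to pp6. 7 ppages; refcounts: pp0:1 pp1:2 pp2:2 pp3:1 pp4:1 pp5:1 pp6:1
Op 8: fork(P1) -> P3. 7 ppages; refcounts: pp0:2 pp1:3 pp2:2 pp3:1 pp4:2 pp5:1 pp6:1
Op 9: write(P1, v0, 163). refcount(pp0)=2>1 -> COPY to pp7. 8 ppages; refcounts: pp0:1 pp1:3 pp2:2 pp3:1 pp4:2 pp5:1 pp6:1 pp7:1

yes yes no yes yes yes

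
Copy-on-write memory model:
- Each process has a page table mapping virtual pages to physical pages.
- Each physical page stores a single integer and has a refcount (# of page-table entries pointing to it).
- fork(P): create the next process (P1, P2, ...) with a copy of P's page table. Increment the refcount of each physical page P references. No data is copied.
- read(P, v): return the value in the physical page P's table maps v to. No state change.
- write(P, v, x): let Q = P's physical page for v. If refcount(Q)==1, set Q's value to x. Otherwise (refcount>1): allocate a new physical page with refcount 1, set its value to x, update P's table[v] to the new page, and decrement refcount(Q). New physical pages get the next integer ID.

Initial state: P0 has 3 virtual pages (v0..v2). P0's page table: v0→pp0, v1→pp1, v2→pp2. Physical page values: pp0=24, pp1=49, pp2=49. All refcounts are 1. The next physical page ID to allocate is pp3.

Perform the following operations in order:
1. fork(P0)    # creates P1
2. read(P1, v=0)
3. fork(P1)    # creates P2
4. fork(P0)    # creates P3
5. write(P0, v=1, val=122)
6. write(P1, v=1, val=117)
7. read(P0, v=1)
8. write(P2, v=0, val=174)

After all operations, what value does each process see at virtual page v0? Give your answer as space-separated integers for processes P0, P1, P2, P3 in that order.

Answer: 24 24 174 24

Derivation:
Op 1: fork(P0) -> P1. 3 ppages; refcounts: pp0:2 pp1:2 pp2:2
Op 2: read(P1, v0) -> 24. No state change.
Op 3: fork(P1) -> P2. 3 ppages; refcounts: pp0:3 pp1:3 pp2:3
Op 4: fork(P0) -> P3. 3 ppages; refcounts: pp0:4 pp1:4 pp2:4
Op 5: write(P0, v1, 122). refcount(pp1)=4>1 -> COPY to pp3. 4 ppages; refcounts: pp0:4 pp1:3 pp2:4 pp3:1
Op 6: write(P1, v1, 117). refcount(pp1)=3>1 -> COPY to pp4. 5 ppages; refcounts: pp0:4 pp1:2 pp2:4 pp3:1 pp4:1
Op 7: read(P0, v1) -> 122. No state change.
Op 8: write(P2, v0, 174). refcount(pp0)=4>1 -> COPY to pp5. 6 ppages; refcounts: pp0:3 pp1:2 pp2:4 pp3:1 pp4:1 pp5:1
P0: v0 -> pp0 = 24
P1: v0 -> pp0 = 24
P2: v0 -> pp5 = 174
P3: v0 -> pp0 = 24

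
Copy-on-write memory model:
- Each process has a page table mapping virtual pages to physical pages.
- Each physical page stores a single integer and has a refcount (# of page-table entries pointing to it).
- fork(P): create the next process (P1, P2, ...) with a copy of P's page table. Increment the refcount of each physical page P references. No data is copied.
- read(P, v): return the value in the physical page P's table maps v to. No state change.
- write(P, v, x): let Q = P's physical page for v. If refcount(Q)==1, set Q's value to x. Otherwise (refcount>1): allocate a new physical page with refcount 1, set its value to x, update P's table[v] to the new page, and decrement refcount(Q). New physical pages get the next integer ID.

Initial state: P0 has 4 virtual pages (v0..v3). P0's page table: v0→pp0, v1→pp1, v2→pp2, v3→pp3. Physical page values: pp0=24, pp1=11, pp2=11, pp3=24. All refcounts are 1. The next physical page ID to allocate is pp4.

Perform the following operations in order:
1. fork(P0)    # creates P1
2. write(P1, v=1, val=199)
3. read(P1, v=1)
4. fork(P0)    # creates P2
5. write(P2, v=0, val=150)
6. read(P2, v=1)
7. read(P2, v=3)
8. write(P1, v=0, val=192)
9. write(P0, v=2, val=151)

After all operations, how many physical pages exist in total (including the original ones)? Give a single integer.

Answer: 8

Derivation:
Op 1: fork(P0) -> P1. 4 ppages; refcounts: pp0:2 pp1:2 pp2:2 pp3:2
Op 2: write(P1, v1, 199). refcount(pp1)=2>1 -> COPY to pp4. 5 ppages; refcounts: pp0:2 pp1:1 pp2:2 pp3:2 pp4:1
Op 3: read(P1, v1) -> 199. No state change.
Op 4: fork(P0) -> P2. 5 ppages; refcounts: pp0:3 pp1:2 pp2:3 pp3:3 pp4:1
Op 5: write(P2, v0, 150). refcount(pp0)=3>1 -> COPY to pp5. 6 ppages; refcounts: pp0:2 pp1:2 pp2:3 pp3:3 pp4:1 pp5:1
Op 6: read(P2, v1) -> 11. No state change.
Op 7: read(P2, v3) -> 24. No state change.
Op 8: write(P1, v0, 192). refcount(pp0)=2>1 -> COPY to pp6. 7 ppages; refcounts: pp0:1 pp1:2 pp2:3 pp3:3 pp4:1 pp5:1 pp6:1
Op 9: write(P0, v2, 151). refcount(pp2)=3>1 -> COPY to pp7. 8 ppages; refcounts: pp0:1 pp1:2 pp2:2 pp3:3 pp4:1 pp5:1 pp6:1 pp7:1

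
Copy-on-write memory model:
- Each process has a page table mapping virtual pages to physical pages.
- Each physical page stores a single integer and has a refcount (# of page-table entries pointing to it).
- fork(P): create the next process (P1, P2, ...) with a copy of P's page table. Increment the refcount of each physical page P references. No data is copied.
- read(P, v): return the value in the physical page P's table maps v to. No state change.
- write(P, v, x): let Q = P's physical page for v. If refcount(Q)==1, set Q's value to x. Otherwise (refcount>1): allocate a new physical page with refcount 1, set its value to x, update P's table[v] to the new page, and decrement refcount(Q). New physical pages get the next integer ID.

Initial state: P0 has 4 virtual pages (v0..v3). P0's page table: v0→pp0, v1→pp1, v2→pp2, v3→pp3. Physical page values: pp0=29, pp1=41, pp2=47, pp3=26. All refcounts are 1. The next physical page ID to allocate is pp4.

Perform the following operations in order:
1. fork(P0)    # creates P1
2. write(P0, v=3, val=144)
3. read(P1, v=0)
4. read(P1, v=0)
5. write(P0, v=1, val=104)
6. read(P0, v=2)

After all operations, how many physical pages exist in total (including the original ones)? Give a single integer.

Op 1: fork(P0) -> P1. 4 ppages; refcounts: pp0:2 pp1:2 pp2:2 pp3:2
Op 2: write(P0, v3, 144). refcount(pp3)=2>1 -> COPY to pp4. 5 ppages; refcounts: pp0:2 pp1:2 pp2:2 pp3:1 pp4:1
Op 3: read(P1, v0) -> 29. No state change.
Op 4: read(P1, v0) -> 29. No state change.
Op 5: write(P0, v1, 104). refcount(pp1)=2>1 -> COPY to pp5. 6 ppages; refcounts: pp0:2 pp1:1 pp2:2 pp3:1 pp4:1 pp5:1
Op 6: read(P0, v2) -> 47. No state change.

Answer: 6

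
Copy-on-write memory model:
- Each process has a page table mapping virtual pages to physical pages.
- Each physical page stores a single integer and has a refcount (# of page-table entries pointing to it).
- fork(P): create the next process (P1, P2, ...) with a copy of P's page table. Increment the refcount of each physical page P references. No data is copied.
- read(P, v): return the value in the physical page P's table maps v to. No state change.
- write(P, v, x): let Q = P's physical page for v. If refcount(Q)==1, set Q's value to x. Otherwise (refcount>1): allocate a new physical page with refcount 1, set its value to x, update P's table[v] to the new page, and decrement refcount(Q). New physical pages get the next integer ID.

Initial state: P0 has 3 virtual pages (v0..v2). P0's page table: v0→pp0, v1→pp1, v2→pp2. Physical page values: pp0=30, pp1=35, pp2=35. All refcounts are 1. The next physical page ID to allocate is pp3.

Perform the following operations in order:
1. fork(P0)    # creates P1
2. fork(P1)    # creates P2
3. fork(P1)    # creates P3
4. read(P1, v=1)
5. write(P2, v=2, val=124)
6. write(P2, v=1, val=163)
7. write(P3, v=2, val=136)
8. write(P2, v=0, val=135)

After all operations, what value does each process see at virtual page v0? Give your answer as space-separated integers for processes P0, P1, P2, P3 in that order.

Op 1: fork(P0) -> P1. 3 ppages; refcounts: pp0:2 pp1:2 pp2:2
Op 2: fork(P1) -> P2. 3 ppages; refcounts: pp0:3 pp1:3 pp2:3
Op 3: fork(P1) -> P3. 3 ppages; refcounts: pp0:4 pp1:4 pp2:4
Op 4: read(P1, v1) -> 35. No state change.
Op 5: write(P2, v2, 124). refcount(pp2)=4>1 -> COPY to pp3. 4 ppages; refcounts: pp0:4 pp1:4 pp2:3 pp3:1
Op 6: write(P2, v1, 163). refcount(pp1)=4>1 -> COPY to pp4. 5 ppages; refcounts: pp0:4 pp1:3 pp2:3 pp3:1 pp4:1
Op 7: write(P3, v2, 136). refcount(pp2)=3>1 -> COPY to pp5. 6 ppages; refcounts: pp0:4 pp1:3 pp2:2 pp3:1 pp4:1 pp5:1
Op 8: write(P2, v0, 135). refcount(pp0)=4>1 -> COPY to pp6. 7 ppages; refcounts: pp0:3 pp1:3 pp2:2 pp3:1 pp4:1 pp5:1 pp6:1
P0: v0 -> pp0 = 30
P1: v0 -> pp0 = 30
P2: v0 -> pp6 = 135
P3: v0 -> pp0 = 30

Answer: 30 30 135 30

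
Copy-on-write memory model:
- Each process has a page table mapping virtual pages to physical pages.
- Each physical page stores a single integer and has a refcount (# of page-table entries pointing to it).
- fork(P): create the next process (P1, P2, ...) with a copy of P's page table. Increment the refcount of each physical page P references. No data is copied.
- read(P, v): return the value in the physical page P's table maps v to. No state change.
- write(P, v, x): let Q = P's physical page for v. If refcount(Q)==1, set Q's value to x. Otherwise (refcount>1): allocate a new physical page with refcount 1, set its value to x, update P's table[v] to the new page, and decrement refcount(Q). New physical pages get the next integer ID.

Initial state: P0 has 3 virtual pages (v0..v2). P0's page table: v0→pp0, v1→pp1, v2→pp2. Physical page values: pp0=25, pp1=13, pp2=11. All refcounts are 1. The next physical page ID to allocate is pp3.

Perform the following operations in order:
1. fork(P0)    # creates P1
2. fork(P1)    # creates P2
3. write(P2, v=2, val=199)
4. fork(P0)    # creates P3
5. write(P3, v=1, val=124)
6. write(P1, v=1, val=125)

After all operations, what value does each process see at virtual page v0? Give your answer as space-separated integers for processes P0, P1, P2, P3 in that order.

Answer: 25 25 25 25

Derivation:
Op 1: fork(P0) -> P1. 3 ppages; refcounts: pp0:2 pp1:2 pp2:2
Op 2: fork(P1) -> P2. 3 ppages; refcounts: pp0:3 pp1:3 pp2:3
Op 3: write(P2, v2, 199). refcount(pp2)=3>1 -> COPY to pp3. 4 ppages; refcounts: pp0:3 pp1:3 pp2:2 pp3:1
Op 4: fork(P0) -> P3. 4 ppages; refcounts: pp0:4 pp1:4 pp2:3 pp3:1
Op 5: write(P3, v1, 124). refcount(pp1)=4>1 -> COPY to pp4. 5 ppages; refcounts: pp0:4 pp1:3 pp2:3 pp3:1 pp4:1
Op 6: write(P1, v1, 125). refcount(pp1)=3>1 -> COPY to pp5. 6 ppages; refcounts: pp0:4 pp1:2 pp2:3 pp3:1 pp4:1 pp5:1
P0: v0 -> pp0 = 25
P1: v0 -> pp0 = 25
P2: v0 -> pp0 = 25
P3: v0 -> pp0 = 25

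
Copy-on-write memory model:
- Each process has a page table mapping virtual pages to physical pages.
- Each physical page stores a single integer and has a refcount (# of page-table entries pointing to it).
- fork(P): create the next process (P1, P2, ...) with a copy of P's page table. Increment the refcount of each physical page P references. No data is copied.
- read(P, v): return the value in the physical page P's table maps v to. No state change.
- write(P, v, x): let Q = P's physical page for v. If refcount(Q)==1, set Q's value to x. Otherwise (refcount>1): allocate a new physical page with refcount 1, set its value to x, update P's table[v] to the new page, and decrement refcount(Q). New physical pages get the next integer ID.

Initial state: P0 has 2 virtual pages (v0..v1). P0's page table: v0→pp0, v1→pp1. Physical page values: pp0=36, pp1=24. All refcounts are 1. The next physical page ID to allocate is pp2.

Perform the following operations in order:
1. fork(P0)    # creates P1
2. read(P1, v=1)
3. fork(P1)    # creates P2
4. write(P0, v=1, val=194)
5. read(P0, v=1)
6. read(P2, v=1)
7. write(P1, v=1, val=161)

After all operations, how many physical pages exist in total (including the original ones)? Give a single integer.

Op 1: fork(P0) -> P1. 2 ppages; refcounts: pp0:2 pp1:2
Op 2: read(P1, v1) -> 24. No state change.
Op 3: fork(P1) -> P2. 2 ppages; refcounts: pp0:3 pp1:3
Op 4: write(P0, v1, 194). refcount(pp1)=3>1 -> COPY to pp2. 3 ppages; refcounts: pp0:3 pp1:2 pp2:1
Op 5: read(P0, v1) -> 194. No state change.
Op 6: read(P2, v1) -> 24. No state change.
Op 7: write(P1, v1, 161). refcount(pp1)=2>1 -> COPY to pp3. 4 ppages; refcounts: pp0:3 pp1:1 pp2:1 pp3:1

Answer: 4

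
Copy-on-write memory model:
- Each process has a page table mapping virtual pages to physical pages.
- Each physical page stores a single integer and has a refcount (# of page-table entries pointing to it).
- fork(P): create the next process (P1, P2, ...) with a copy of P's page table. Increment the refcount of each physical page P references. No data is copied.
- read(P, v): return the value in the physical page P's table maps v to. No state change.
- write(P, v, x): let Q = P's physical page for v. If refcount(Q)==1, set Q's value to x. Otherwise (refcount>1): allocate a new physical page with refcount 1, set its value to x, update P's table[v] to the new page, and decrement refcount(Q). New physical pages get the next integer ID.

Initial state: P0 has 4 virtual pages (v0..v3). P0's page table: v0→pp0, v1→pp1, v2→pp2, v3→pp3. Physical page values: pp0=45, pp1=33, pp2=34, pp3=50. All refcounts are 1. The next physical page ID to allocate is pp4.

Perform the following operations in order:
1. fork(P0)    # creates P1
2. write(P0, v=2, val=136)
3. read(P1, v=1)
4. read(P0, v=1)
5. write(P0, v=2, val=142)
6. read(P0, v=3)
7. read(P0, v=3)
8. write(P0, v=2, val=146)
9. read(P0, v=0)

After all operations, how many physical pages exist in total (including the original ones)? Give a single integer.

Answer: 5

Derivation:
Op 1: fork(P0) -> P1. 4 ppages; refcounts: pp0:2 pp1:2 pp2:2 pp3:2
Op 2: write(P0, v2, 136). refcount(pp2)=2>1 -> COPY to pp4. 5 ppages; refcounts: pp0:2 pp1:2 pp2:1 pp3:2 pp4:1
Op 3: read(P1, v1) -> 33. No state change.
Op 4: read(P0, v1) -> 33. No state change.
Op 5: write(P0, v2, 142). refcount(pp4)=1 -> write in place. 5 ppages; refcounts: pp0:2 pp1:2 pp2:1 pp3:2 pp4:1
Op 6: read(P0, v3) -> 50. No state change.
Op 7: read(P0, v3) -> 50. No state change.
Op 8: write(P0, v2, 146). refcount(pp4)=1 -> write in place. 5 ppages; refcounts: pp0:2 pp1:2 pp2:1 pp3:2 pp4:1
Op 9: read(P0, v0) -> 45. No state change.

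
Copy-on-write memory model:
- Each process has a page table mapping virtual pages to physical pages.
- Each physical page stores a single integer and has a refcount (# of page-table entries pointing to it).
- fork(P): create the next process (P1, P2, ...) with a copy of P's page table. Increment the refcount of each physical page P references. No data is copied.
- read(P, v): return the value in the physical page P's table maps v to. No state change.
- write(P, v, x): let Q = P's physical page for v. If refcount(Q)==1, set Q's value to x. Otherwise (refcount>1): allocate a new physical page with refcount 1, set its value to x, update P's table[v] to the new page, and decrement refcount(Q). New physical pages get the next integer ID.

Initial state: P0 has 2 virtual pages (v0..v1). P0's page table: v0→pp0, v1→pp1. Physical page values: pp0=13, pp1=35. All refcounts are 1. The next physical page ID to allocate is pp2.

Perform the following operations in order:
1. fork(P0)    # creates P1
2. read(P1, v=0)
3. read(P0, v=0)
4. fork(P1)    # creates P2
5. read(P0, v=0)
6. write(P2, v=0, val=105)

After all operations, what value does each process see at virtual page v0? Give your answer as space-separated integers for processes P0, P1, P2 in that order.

Op 1: fork(P0) -> P1. 2 ppages; refcounts: pp0:2 pp1:2
Op 2: read(P1, v0) -> 13. No state change.
Op 3: read(P0, v0) -> 13. No state change.
Op 4: fork(P1) -> P2. 2 ppages; refcounts: pp0:3 pp1:3
Op 5: read(P0, v0) -> 13. No state change.
Op 6: write(P2, v0, 105). refcount(pp0)=3>1 -> COPY to pp2. 3 ppages; refcounts: pp0:2 pp1:3 pp2:1
P0: v0 -> pp0 = 13
P1: v0 -> pp0 = 13
P2: v0 -> pp2 = 105

Answer: 13 13 105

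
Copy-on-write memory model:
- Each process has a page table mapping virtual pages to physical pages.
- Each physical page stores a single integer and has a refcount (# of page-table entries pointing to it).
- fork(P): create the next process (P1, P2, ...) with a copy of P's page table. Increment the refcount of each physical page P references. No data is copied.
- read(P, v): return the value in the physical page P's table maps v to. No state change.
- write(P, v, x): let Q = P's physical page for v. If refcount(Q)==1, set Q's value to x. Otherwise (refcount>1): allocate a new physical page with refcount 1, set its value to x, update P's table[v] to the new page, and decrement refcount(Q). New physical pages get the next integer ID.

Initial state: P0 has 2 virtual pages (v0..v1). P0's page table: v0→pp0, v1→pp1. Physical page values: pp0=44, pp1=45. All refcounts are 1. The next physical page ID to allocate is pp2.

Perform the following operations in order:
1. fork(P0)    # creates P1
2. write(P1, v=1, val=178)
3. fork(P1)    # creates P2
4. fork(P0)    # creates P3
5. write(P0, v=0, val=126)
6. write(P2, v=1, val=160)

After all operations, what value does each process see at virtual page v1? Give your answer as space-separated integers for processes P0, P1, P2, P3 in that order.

Answer: 45 178 160 45

Derivation:
Op 1: fork(P0) -> P1. 2 ppages; refcounts: pp0:2 pp1:2
Op 2: write(P1, v1, 178). refcount(pp1)=2>1 -> COPY to pp2. 3 ppages; refcounts: pp0:2 pp1:1 pp2:1
Op 3: fork(P1) -> P2. 3 ppages; refcounts: pp0:3 pp1:1 pp2:2
Op 4: fork(P0) -> P3. 3 ppages; refcounts: pp0:4 pp1:2 pp2:2
Op 5: write(P0, v0, 126). refcount(pp0)=4>1 -> COPY to pp3. 4 ppages; refcounts: pp0:3 pp1:2 pp2:2 pp3:1
Op 6: write(P2, v1, 160). refcount(pp2)=2>1 -> COPY to pp4. 5 ppages; refcounts: pp0:3 pp1:2 pp2:1 pp3:1 pp4:1
P0: v1 -> pp1 = 45
P1: v1 -> pp2 = 178
P2: v1 -> pp4 = 160
P3: v1 -> pp1 = 45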